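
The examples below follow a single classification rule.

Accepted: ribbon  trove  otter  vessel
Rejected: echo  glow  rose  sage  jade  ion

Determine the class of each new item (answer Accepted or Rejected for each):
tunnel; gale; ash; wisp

The pattern is that an item is 'Accepted' exactly when: length ≥ 5.

Accepted, Rejected, Rejected, Rejected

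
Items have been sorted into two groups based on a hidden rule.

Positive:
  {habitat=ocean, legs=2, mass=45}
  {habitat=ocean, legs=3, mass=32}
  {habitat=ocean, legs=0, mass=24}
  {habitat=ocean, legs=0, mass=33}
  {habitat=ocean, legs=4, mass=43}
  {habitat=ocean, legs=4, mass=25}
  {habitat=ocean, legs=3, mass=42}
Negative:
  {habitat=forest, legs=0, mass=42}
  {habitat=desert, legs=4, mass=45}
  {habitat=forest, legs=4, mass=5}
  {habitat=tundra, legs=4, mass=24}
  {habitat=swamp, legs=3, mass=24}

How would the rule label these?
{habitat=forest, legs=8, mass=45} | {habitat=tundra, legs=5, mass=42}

Negative, Negative

The pattern is that an item is 'Positive' exactly when: habitat is ocean.
{habitat=forest, legs=8, mass=45} — habitat is forest, hence Negative.
{habitat=tundra, legs=5, mass=42} — habitat is tundra, hence Negative.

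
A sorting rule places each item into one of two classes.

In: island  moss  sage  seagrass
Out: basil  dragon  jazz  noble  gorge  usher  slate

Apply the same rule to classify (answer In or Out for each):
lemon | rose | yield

'In' ⟺ even length AND contains 's'.
lemon: length 5, no 's' — fails this test, so Out.
rose: length 4, has 's' — meets the rule, so In.
yield: length 5, no 's' — fails this test, so Out.

Out, In, Out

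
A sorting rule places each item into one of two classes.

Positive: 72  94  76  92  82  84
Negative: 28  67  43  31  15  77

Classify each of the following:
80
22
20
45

The simplest hypothesis consistent with all the labels is: even AND at least 31.

Positive, Negative, Negative, Negative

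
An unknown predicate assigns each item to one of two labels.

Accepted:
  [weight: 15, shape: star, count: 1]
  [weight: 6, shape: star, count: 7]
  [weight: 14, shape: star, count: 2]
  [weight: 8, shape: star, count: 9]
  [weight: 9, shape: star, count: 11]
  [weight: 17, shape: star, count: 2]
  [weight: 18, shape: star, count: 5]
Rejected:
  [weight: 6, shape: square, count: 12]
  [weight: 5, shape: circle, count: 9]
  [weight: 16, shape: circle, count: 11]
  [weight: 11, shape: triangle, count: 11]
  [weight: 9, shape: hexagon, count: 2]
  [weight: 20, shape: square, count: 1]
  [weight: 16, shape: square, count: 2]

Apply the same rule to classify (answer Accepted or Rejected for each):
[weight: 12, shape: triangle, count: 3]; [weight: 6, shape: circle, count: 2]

Rejected, Rejected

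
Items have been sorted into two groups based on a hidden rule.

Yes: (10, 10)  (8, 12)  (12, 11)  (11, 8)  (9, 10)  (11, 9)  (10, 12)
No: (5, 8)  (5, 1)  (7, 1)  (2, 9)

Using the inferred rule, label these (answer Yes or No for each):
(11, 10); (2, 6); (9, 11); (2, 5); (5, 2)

Yes, No, Yes, No, No

'Yes' ⟺ sum ≥ 19.
(11, 10) → 11+10 = 21 → Yes.
(2, 6) → 2+6 = 8 → No.
(9, 11) → 9+11 = 20 → Yes.
(2, 5) → 2+5 = 7 → No.
(5, 2) → 5+2 = 7 → No.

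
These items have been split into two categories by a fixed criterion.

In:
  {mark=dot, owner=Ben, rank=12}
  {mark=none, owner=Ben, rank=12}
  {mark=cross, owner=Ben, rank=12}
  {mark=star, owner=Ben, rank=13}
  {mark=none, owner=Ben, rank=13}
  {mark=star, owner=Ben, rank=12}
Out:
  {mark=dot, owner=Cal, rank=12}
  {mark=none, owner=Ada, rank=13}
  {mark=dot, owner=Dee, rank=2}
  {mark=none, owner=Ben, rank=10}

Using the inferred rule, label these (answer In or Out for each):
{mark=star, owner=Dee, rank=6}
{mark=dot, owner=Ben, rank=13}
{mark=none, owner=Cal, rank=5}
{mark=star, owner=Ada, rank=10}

The common property of the 'In' items is: owner is Ben AND rank ≥ 12. No 'Out' item has it.
Out: {mark=star, owner=Dee, rank=6}, since owner is Dee, rank = 6. In: {mark=dot, owner=Ben, rank=13}, since owner is Ben, rank = 13. Out: {mark=none, owner=Cal, rank=5}, since owner is Cal, rank = 5. Out: {mark=star, owner=Ada, rank=10}, since owner is Ada, rank = 10.

Out, In, Out, Out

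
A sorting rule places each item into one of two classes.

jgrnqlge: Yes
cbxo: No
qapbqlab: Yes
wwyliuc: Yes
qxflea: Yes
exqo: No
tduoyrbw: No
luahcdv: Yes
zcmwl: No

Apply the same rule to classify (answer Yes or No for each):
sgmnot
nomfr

One predicate separates the groups cleanly: length ≥ 6 AND contains 'l'.

No, No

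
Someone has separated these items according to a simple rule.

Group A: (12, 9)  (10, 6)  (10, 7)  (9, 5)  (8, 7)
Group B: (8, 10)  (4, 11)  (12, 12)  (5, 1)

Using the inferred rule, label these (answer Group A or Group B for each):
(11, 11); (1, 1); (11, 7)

Group B, Group B, Group A

The simplest hypothesis consistent with all the labels is: first > second AND sum ≥ 14.
(11, 11): Group B (11 = 11, 11+11 = 22). (1, 1): Group B (1 = 1, 1+1 = 2). (11, 7): Group A (11 > 7, 11+7 = 18).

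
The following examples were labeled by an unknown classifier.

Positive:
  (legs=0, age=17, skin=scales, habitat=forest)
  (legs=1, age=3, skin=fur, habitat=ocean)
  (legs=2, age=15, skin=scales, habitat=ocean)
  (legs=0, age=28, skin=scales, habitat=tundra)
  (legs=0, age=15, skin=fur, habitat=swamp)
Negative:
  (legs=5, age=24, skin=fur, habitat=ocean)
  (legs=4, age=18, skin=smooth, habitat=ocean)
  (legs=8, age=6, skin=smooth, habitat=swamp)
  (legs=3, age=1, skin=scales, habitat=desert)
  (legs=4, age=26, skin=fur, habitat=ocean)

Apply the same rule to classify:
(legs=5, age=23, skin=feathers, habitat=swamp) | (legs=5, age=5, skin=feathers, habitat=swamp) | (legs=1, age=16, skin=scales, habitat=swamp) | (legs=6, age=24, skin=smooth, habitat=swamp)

Negative, Negative, Positive, Negative

Rule: legs ≤ 2. This holds for each 'Positive' example and fails for each 'Negative' one.
(legs=5, age=23, skin=feathers, habitat=swamp) → legs = 5 → Negative.
(legs=5, age=5, skin=feathers, habitat=swamp) → legs = 5 → Negative.
(legs=1, age=16, skin=scales, habitat=swamp) → legs = 1 → Positive.
(legs=6, age=24, skin=smooth, habitat=swamp) → legs = 6 → Negative.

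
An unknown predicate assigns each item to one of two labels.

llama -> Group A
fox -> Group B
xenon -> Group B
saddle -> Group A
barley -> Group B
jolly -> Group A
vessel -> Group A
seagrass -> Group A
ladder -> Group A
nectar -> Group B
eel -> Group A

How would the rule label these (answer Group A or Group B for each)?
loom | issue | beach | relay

The distinguishing property — has a double letter — holds for all the 'Group A' cases and none of the 'Group B' cases.
loom — 'oo' doubled, hence Group A. issue — 'ss' doubled, hence Group A. beach — no doubled letter, hence Group B. relay — no doubled letter, hence Group B.

Group A, Group A, Group B, Group B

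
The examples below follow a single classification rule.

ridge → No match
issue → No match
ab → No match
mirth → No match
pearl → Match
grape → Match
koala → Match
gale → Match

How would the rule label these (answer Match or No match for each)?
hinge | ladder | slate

No match, Match, Match

A rule that fits every label: length ≥ 4 AND contains 'a' — true of each 'Match' example, false of each 'No match' one.
hinge: No match (length 5, no 'a').
ladder: Match (length 6, has 'a').
slate: Match (length 5, has 'a').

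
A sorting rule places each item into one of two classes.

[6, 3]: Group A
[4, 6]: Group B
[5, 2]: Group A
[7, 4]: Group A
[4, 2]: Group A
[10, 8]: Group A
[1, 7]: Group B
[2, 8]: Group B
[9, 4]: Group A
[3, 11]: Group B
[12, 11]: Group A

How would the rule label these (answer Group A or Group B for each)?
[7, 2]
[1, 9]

Group A, Group B

All 'Group A' examples share one property — first > second — and every 'Group B' example lacks it.
[7, 2] — 7 > 2, hence Group A.
[1, 9] — 1 < 9, hence Group B.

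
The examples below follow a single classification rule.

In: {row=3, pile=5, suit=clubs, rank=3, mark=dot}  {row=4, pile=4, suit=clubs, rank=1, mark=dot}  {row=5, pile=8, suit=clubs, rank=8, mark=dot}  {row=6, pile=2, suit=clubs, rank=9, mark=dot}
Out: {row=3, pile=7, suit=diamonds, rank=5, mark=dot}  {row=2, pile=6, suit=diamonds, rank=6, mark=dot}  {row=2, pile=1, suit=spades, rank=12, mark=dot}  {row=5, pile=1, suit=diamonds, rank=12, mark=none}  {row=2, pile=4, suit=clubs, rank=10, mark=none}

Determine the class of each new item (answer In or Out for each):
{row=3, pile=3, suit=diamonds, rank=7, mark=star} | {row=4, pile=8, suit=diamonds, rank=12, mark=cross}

The rule appears to be: suit is clubs AND mark is dot.
{row=3, pile=3, suit=diamonds, rank=7, mark=star}: suit is diamonds, mark is star, doesn't qualify → Out.
{row=4, pile=8, suit=diamonds, rank=12, mark=cross}: suit is diamonds, mark is cross, doesn't qualify → Out.

Out, Out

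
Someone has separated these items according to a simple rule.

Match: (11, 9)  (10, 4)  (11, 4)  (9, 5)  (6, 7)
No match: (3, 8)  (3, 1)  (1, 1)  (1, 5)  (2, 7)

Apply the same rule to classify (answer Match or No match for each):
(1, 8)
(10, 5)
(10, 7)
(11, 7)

No match, Match, Match, Match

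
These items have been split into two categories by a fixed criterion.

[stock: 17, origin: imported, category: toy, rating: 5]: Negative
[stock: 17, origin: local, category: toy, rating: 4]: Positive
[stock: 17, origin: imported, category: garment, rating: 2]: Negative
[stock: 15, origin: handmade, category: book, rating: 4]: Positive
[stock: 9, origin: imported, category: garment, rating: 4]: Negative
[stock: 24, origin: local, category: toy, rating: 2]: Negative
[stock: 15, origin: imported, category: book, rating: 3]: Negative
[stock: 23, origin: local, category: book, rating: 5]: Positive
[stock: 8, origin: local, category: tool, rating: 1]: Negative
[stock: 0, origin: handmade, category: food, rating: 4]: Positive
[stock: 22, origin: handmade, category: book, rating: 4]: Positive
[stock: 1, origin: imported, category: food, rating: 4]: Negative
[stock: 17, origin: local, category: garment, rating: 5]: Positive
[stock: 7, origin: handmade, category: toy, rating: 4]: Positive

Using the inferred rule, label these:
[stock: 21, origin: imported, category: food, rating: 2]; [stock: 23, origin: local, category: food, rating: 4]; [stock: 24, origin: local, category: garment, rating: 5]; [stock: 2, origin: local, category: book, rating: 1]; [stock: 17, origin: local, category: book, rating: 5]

The distinguishing property — origin is not imported AND rating ≥ 3 — holds for all the 'Positive' cases and none of the 'Negative' cases.
[stock: 21, origin: imported, category: food, rating: 2]: origin is imported, rating = 2 — does not pass, so Negative.
[stock: 23, origin: local, category: food, rating: 4]: origin is local, rating = 4 — matches, so Positive.
[stock: 24, origin: local, category: garment, rating: 5]: origin is local, rating = 5 — matches, so Positive.
[stock: 2, origin: local, category: book, rating: 1]: origin is local, rating = 1 — does not pass, so Negative.
[stock: 17, origin: local, category: book, rating: 5]: origin is local, rating = 5 — matches, so Positive.

Negative, Positive, Positive, Negative, Positive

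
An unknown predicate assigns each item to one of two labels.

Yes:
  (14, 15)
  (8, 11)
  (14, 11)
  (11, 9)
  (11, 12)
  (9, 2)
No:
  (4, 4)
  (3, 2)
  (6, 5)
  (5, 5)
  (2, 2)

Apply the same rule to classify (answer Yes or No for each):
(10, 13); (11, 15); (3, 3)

All 'Yes' examples share one property — first ≥ 8 — and every 'No' example lacks it.
Yes: (10, 13), since first 10. Yes: (11, 15), since first 11. No: (3, 3), since first 3.

Yes, Yes, No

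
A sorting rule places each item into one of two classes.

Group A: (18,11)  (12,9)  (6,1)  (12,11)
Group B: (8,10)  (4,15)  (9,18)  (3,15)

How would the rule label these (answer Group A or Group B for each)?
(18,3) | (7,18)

The rule appears to be: first > second.
(18,3) — 18 > 3, hence Group A.
(7,18) — 7 < 18, hence Group B.

Group A, Group B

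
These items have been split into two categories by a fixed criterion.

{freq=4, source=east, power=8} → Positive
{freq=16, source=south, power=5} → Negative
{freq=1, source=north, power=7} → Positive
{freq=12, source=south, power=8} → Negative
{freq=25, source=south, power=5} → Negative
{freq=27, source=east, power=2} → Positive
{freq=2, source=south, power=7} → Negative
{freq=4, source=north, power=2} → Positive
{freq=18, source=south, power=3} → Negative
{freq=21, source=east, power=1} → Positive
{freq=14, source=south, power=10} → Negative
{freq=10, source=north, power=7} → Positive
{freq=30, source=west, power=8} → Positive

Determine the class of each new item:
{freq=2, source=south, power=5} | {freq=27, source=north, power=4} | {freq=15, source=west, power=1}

Negative, Positive, Positive

Comparing the two groups points to one rule — source is not south.
{freq=2, source=south, power=5} — source is south, hence Negative. {freq=27, source=north, power=4} — source is north, hence Positive. {freq=15, source=west, power=1} — source is west, hence Positive.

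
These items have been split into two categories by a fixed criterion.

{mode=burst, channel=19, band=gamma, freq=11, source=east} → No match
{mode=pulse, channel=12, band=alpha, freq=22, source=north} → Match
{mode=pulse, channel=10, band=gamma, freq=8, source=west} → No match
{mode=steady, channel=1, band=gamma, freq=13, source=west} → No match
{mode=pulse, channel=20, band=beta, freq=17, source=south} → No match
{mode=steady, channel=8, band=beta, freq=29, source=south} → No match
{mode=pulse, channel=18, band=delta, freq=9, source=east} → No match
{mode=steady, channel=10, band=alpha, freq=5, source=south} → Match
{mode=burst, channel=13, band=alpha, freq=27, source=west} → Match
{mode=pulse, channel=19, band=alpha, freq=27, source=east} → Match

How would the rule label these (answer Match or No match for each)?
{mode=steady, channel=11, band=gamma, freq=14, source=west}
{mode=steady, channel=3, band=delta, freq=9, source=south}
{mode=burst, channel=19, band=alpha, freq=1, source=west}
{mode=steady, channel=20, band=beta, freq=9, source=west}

'Match' ⟺ band is alpha.

No match, No match, Match, No match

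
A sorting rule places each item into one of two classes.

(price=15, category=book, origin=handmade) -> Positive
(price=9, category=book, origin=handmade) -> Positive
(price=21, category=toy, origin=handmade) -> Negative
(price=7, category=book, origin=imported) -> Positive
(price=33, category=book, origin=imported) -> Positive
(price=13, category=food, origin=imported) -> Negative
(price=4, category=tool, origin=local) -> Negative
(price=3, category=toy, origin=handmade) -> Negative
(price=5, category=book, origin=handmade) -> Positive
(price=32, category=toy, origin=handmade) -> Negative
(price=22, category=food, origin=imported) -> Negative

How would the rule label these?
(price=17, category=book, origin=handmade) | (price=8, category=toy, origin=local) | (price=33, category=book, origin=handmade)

Positive, Negative, Positive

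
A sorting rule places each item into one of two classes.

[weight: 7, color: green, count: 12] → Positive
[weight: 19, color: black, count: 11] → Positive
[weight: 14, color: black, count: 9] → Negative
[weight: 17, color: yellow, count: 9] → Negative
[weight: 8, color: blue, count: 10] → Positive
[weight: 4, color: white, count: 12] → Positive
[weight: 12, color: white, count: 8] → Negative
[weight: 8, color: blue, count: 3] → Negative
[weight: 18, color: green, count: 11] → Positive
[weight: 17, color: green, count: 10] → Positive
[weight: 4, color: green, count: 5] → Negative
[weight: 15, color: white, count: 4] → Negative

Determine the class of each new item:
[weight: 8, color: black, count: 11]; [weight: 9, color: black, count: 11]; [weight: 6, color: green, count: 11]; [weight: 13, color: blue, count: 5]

Positive, Positive, Positive, Negative

The rule appears to be: count ≥ 10.
[weight: 8, color: black, count: 11]: count = 11, satisfies this → Positive. [weight: 9, color: black, count: 11]: count = 11, satisfies this → Positive. [weight: 6, color: green, count: 11]: count = 11, satisfies this → Positive. [weight: 13, color: blue, count: 5]: count = 5, does not satisfy this → Negative.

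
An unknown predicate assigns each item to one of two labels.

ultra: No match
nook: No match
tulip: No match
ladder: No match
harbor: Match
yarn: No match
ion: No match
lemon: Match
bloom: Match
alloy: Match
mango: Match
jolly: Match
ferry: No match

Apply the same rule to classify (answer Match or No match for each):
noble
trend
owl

The simplest hypothesis consistent with all the labels is: length ≥ 5 AND contains 'o'.

Match, No match, No match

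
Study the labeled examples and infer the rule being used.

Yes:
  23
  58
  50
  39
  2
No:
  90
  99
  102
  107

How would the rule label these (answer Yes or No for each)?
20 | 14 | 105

The classifier is using: at most 58.

Yes, Yes, No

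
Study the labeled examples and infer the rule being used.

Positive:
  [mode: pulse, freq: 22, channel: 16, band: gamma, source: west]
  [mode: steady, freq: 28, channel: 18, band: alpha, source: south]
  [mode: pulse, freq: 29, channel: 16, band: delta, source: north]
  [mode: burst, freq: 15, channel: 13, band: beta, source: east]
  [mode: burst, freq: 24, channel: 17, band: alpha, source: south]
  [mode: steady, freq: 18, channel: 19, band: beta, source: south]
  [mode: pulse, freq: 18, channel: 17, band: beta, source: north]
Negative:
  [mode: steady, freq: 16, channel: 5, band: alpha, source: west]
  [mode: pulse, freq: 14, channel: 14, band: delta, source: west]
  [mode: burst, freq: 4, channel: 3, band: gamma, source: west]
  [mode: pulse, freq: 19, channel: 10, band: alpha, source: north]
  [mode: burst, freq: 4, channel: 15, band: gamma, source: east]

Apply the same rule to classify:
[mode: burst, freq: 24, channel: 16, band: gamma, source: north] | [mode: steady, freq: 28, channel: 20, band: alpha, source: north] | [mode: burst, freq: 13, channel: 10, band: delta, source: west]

Positive, Positive, Negative

Every 'Positive' example satisfies: band is beta OR freq ≥ 22. None of the 'Negative' examples do.
Positive: [mode: burst, freq: 24, channel: 16, band: gamma, source: north], since band is gamma, freq = 24.
Positive: [mode: steady, freq: 28, channel: 20, band: alpha, source: north], since band is alpha, freq = 28.
Negative: [mode: burst, freq: 13, channel: 10, band: delta, source: west], since band is delta, freq = 13.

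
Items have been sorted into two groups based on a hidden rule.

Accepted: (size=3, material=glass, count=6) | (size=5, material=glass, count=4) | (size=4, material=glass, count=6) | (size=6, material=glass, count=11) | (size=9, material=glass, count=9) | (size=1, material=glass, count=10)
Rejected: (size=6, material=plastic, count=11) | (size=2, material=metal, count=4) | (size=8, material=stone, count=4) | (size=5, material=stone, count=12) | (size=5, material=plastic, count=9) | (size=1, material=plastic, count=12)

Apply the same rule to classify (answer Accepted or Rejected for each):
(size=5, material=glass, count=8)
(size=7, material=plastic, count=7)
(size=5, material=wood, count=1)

Accepted, Rejected, Rejected

The classifier is using: material is glass.
(size=5, material=glass, count=8) → material is glass → Accepted. (size=7, material=plastic, count=7) → material is plastic → Rejected. (size=5, material=wood, count=1) → material is wood → Rejected.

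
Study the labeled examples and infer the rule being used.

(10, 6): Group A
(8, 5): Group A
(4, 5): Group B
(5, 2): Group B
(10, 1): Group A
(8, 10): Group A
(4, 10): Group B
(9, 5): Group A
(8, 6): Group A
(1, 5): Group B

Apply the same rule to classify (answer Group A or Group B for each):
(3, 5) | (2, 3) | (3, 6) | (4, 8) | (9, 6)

Group B, Group B, Group B, Group B, Group A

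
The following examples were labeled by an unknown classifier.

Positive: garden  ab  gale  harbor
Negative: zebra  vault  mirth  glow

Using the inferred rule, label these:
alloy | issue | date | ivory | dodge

Negative, Negative, Positive, Negative, Negative

All 'Positive' examples share one property — even length AND contains 'a' — and every 'Negative' example lacks it.
alloy: length 5, has 'a', doesn't match → Negative.
issue: length 5, no 'a', doesn't match → Negative.
date: length 4, has 'a', passes → Positive.
ivory: length 5, no 'a', doesn't match → Negative.
dodge: length 5, no 'a', doesn't match → Negative.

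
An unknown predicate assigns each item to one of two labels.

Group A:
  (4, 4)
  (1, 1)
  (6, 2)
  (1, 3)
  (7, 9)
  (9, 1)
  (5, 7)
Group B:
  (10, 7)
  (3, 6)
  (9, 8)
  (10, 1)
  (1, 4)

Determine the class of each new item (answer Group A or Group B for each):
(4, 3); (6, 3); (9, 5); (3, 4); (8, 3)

Rule: sum is even. This holds for each 'Group A' example and fails for each 'Group B' one.

Group B, Group B, Group A, Group B, Group B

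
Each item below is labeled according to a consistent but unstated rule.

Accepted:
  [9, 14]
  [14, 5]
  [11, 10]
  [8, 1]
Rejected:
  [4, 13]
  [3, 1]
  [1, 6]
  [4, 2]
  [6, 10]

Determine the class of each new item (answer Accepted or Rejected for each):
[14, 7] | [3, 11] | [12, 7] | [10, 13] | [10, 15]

The classifier is using: first ≥ 8.
[14, 7] — first 14, hence Accepted. [3, 11] — first 3, hence Rejected. [12, 7] — first 12, hence Accepted. [10, 13] — first 10, hence Accepted. [10, 15] — first 10, hence Accepted.

Accepted, Rejected, Accepted, Accepted, Accepted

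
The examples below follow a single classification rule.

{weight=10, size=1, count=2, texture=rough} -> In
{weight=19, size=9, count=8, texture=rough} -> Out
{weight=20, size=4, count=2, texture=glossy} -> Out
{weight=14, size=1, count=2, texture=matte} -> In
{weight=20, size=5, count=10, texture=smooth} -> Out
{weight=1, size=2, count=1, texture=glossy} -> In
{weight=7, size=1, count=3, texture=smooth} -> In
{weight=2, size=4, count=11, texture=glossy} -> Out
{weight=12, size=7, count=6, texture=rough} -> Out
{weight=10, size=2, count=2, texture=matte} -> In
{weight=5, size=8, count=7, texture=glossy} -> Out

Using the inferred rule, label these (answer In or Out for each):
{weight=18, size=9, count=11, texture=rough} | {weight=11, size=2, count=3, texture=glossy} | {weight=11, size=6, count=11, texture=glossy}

Out, In, Out

The classifier is using: size ≤ 2.
Out: {weight=18, size=9, count=11, texture=rough}, since size = 9. In: {weight=11, size=2, count=3, texture=glossy}, since size = 2. Out: {weight=11, size=6, count=11, texture=glossy}, since size = 6.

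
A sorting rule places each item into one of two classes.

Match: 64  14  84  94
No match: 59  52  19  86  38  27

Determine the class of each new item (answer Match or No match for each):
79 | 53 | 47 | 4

Looking at the examples, the only property every 'Match' case has and every 'No match' case lacks is: ends in digit 4.
79: last digit 9 — doesn't match, so No match.
53: last digit 3 — doesn't match, so No match.
47: last digit 7 — doesn't match, so No match.
4: last digit 4 — fits, so Match.

No match, No match, No match, Match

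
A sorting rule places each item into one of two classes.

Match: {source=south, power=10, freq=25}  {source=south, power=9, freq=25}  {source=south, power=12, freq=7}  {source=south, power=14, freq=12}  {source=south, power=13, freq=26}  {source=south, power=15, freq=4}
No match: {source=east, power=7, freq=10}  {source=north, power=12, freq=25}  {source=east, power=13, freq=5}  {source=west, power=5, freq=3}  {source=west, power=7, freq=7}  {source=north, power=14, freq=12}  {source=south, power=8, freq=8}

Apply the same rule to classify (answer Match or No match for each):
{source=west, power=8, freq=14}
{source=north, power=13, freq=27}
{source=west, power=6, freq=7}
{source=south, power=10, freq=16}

'Match' ⟺ source is south AND power ≥ 9.
{source=west, power=8, freq=14}: No match (source is west, power = 8).
{source=north, power=13, freq=27}: No match (source is north, power = 13).
{source=west, power=6, freq=7}: No match (source is west, power = 6).
{source=south, power=10, freq=16}: Match (source is south, power = 10).

No match, No match, No match, Match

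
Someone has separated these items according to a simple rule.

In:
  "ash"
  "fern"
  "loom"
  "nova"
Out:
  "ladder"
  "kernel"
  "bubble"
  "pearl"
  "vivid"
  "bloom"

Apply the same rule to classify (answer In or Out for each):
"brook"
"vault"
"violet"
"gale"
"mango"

Out, Out, Out, In, Out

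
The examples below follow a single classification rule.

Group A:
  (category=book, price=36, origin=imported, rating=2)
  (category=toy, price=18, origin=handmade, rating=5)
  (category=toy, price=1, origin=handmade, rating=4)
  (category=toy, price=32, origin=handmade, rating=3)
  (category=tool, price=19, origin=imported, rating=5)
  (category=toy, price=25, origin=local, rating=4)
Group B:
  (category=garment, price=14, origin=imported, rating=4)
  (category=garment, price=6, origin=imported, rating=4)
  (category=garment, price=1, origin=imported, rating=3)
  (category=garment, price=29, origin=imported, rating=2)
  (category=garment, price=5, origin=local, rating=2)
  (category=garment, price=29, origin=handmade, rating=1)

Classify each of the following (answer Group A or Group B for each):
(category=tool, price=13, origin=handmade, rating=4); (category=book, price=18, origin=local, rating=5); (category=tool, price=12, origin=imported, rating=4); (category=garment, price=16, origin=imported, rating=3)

Group A, Group A, Group A, Group B

Rule: category is not garment. This holds for each 'Group A' example and fails for each 'Group B' one.
(category=tool, price=13, origin=handmade, rating=4): category is tool, matches → Group A. (category=book, price=18, origin=local, rating=5): category is book, matches → Group A. (category=tool, price=12, origin=imported, rating=4): category is tool, matches → Group A. (category=garment, price=16, origin=imported, rating=3): category is garment, doesn't match → Group B.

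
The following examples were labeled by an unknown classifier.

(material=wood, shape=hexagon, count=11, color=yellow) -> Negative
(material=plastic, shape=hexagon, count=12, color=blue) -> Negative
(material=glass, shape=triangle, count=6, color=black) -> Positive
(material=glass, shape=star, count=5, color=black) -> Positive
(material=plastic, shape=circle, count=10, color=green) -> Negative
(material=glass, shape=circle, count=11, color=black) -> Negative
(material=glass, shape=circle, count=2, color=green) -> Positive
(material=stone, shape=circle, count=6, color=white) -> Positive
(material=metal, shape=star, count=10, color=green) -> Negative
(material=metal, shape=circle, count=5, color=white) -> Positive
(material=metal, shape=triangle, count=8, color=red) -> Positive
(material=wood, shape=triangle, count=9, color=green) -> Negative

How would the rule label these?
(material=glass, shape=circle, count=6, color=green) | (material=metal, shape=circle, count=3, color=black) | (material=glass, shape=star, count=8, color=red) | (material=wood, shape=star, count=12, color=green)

Positive, Positive, Positive, Negative

The distinguishing property — count ≤ 8 — holds for all the 'Positive' cases and none of the 'Negative' cases.
(material=glass, shape=circle, count=6, color=green) — count = 6, hence Positive. (material=metal, shape=circle, count=3, color=black) — count = 3, hence Positive. (material=glass, shape=star, count=8, color=red) — count = 8, hence Positive. (material=wood, shape=star, count=12, color=green) — count = 12, hence Negative.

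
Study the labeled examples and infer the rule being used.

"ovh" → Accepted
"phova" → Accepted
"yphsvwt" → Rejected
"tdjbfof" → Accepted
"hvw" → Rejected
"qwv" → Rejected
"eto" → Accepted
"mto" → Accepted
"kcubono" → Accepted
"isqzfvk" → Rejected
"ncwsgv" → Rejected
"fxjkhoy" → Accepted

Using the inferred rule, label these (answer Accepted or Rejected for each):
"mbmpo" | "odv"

Accepted, Accepted

One predicate separates the groups cleanly: contains 'o'.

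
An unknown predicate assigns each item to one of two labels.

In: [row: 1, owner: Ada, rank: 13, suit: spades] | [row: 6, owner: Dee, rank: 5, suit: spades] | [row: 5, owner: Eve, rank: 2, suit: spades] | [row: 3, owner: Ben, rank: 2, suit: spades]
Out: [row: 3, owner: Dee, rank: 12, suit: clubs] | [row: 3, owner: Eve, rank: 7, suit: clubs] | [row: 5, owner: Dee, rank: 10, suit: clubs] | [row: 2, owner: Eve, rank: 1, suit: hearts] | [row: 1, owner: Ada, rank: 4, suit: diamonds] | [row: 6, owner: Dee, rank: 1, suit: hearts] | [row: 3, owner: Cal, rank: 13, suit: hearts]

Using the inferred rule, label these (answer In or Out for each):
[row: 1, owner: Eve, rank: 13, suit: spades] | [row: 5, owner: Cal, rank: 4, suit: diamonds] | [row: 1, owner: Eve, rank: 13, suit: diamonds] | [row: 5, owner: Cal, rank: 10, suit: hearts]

The simplest hypothesis consistent with all the labels is: suit is spades.
[row: 1, owner: Eve, rank: 13, suit: spades] → suit is spades → In.
[row: 5, owner: Cal, rank: 4, suit: diamonds] → suit is diamonds → Out.
[row: 1, owner: Eve, rank: 13, suit: diamonds] → suit is diamonds → Out.
[row: 5, owner: Cal, rank: 10, suit: hearts] → suit is hearts → Out.

In, Out, Out, Out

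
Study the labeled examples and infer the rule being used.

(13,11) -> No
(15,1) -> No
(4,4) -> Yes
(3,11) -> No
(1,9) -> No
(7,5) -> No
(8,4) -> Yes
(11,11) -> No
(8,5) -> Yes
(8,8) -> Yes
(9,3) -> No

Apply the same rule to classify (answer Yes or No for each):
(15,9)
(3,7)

No, No

The simplest hypothesis consistent with all the labels is: first is even.
(15,9) → first 15 → No. (3,7) → first 3 → No.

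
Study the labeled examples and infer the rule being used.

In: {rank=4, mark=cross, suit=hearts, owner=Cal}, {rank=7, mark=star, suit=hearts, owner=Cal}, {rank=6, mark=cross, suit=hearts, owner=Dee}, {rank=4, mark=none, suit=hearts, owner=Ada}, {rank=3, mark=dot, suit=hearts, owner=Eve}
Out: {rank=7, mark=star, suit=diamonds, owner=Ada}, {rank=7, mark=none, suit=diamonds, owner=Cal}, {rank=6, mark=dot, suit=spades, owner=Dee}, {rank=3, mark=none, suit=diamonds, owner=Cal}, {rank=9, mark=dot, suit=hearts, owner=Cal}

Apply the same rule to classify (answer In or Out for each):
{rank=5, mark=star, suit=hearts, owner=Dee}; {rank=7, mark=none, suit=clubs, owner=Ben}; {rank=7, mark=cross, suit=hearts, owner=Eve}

In, Out, In

A rule that fits every label: suit is hearts AND rank ≤ 7 — true of each 'In' example, false of each 'Out' one.
{rank=5, mark=star, suit=hearts, owner=Dee}: suit is hearts, rank = 5 — fits, so In.
{rank=7, mark=none, suit=clubs, owner=Ben}: suit is clubs, rank = 7 — fails this test, so Out.
{rank=7, mark=cross, suit=hearts, owner=Eve}: suit is hearts, rank = 7 — fits, so In.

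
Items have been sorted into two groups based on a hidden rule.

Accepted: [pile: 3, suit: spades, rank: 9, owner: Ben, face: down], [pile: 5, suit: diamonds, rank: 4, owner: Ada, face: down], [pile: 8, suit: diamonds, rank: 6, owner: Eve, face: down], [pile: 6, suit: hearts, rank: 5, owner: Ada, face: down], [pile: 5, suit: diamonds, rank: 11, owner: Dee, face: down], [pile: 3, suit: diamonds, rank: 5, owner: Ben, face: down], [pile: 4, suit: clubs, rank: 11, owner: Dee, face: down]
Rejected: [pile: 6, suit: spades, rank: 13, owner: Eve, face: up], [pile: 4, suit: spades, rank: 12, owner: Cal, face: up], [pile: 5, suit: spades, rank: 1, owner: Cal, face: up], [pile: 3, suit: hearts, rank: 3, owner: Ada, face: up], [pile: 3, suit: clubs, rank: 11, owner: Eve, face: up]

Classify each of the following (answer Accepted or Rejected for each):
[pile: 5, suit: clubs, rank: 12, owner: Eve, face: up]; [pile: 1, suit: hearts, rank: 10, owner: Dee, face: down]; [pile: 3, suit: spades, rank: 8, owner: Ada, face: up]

Every 'Accepted' example satisfies: face is down. None of the 'Rejected' examples do.
[pile: 5, suit: clubs, rank: 12, owner: Eve, face: up]: face is up, does not satisfy this → Rejected.
[pile: 1, suit: hearts, rank: 10, owner: Dee, face: down]: face is down, satisfies this → Accepted.
[pile: 3, suit: spades, rank: 8, owner: Ada, face: up]: face is up, does not satisfy this → Rejected.

Rejected, Accepted, Rejected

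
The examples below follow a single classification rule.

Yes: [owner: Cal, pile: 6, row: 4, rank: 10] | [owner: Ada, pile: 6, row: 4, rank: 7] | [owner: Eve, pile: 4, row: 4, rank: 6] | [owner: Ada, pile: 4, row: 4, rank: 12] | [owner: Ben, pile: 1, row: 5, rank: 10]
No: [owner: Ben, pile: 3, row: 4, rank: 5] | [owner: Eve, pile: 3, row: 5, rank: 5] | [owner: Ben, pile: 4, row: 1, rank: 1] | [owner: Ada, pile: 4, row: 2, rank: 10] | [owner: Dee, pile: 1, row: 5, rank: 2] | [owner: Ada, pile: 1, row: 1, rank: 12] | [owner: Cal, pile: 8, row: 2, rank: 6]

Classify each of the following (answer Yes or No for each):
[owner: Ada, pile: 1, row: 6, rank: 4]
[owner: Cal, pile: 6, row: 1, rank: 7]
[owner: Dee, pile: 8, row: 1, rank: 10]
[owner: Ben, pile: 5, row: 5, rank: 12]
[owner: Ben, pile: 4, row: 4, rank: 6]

No, No, No, Yes, Yes

One predicate separates the groups cleanly: rank ≥ 6 AND row ≥ 4.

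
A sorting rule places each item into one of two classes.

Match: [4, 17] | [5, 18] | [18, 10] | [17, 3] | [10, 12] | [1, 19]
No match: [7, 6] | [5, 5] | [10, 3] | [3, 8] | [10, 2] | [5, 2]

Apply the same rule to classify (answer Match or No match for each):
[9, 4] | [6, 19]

The classifier is using: sum ≥ 20.

No match, Match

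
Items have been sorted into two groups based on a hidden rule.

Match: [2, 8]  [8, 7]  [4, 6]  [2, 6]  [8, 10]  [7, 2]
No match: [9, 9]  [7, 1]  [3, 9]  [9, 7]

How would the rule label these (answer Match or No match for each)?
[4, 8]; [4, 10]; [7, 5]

Match, Match, No match

The common property of the 'Match' items is: product is even. No 'No match' item has it.
[4, 8] — 4·8 = 32, hence Match.
[4, 10] — 4·10 = 40, hence Match.
[7, 5] — 7·5 = 35, hence No match.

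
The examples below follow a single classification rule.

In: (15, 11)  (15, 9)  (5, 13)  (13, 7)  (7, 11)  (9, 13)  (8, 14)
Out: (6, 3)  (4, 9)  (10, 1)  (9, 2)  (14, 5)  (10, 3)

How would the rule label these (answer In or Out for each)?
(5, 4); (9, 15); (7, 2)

The distinguishing property — sum is even — holds for all the 'In' cases and none of the 'Out' cases.
(5, 4): 5+4 = 9 — does not satisfy this, so Out.
(9, 15): 9+15 = 24 — has this property, so In.
(7, 2): 7+2 = 9 — does not satisfy this, so Out.

Out, In, Out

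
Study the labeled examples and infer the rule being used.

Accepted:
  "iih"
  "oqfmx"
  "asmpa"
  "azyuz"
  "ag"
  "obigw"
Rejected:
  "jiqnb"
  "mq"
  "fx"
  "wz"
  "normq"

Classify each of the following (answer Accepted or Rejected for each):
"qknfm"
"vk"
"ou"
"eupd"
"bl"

Checking candidate rules against both groups, what survives is: starts with a vowel.
"qknfm" → starts with 'q' → Rejected.
"vk" → starts with 'v' → Rejected.
"ou" → starts with 'o' → Accepted.
"eupd" → starts with 'e' → Accepted.
"bl" → starts with 'b' → Rejected.

Rejected, Rejected, Accepted, Accepted, Rejected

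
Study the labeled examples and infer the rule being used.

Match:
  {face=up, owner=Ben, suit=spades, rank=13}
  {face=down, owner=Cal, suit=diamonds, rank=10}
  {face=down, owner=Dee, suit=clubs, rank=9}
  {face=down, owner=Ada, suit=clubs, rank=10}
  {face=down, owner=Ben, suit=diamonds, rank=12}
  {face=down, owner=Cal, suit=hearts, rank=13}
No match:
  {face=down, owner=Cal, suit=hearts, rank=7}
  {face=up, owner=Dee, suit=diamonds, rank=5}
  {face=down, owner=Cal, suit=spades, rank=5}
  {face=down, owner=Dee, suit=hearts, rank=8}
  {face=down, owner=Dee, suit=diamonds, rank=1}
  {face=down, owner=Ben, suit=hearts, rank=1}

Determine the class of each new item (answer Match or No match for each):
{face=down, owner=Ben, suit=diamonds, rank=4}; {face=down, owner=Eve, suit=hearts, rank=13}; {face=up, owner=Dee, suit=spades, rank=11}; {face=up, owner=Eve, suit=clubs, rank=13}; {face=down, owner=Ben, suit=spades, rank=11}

The distinguishing property — rank ≥ 9 — holds for all the 'Match' cases and none of the 'No match' cases.
No match: {face=down, owner=Ben, suit=diamonds, rank=4}, since rank = 4.
Match: {face=down, owner=Eve, suit=hearts, rank=13}, since rank = 13.
Match: {face=up, owner=Dee, suit=spades, rank=11}, since rank = 11.
Match: {face=up, owner=Eve, suit=clubs, rank=13}, since rank = 13.
Match: {face=down, owner=Ben, suit=spades, rank=11}, since rank = 11.

No match, Match, Match, Match, Match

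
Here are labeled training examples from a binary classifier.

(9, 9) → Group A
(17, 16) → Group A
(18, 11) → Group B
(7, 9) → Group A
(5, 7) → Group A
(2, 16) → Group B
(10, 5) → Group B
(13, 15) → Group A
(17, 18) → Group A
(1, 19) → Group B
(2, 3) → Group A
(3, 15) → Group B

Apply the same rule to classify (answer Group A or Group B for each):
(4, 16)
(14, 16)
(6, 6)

Group B, Group A, Group A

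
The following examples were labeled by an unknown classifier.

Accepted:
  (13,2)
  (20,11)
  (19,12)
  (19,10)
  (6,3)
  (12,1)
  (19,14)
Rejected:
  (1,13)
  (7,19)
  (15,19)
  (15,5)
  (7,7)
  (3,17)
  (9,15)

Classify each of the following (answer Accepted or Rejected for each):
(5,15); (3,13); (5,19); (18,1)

Rule: sum is odd. This holds for each 'Accepted' example and fails for each 'Rejected' one.
(5,15): 5+15 = 20 — doesn't qualify, so Rejected.
(3,13): 3+13 = 16 — doesn't qualify, so Rejected.
(5,19): 5+19 = 24 — doesn't qualify, so Rejected.
(18,1): 18+1 = 19 — fits, so Accepted.

Rejected, Rejected, Rejected, Accepted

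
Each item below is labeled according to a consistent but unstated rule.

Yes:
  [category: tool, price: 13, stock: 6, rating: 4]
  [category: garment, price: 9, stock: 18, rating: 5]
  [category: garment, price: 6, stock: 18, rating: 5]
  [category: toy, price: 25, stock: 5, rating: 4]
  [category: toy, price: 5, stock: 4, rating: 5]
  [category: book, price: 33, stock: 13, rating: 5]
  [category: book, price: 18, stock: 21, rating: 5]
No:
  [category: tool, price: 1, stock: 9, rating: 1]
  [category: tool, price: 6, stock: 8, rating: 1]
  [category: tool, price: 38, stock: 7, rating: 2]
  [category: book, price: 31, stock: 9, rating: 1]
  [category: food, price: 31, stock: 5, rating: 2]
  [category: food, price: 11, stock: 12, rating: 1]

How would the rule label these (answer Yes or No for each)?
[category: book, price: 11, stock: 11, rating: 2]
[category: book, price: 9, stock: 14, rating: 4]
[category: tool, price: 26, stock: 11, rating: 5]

The classifier is using: rating ≥ 4.
[category: book, price: 11, stock: 11, rating: 2] — rating = 2, hence No.
[category: book, price: 9, stock: 14, rating: 4] — rating = 4, hence Yes.
[category: tool, price: 26, stock: 11, rating: 5] — rating = 5, hence Yes.

No, Yes, Yes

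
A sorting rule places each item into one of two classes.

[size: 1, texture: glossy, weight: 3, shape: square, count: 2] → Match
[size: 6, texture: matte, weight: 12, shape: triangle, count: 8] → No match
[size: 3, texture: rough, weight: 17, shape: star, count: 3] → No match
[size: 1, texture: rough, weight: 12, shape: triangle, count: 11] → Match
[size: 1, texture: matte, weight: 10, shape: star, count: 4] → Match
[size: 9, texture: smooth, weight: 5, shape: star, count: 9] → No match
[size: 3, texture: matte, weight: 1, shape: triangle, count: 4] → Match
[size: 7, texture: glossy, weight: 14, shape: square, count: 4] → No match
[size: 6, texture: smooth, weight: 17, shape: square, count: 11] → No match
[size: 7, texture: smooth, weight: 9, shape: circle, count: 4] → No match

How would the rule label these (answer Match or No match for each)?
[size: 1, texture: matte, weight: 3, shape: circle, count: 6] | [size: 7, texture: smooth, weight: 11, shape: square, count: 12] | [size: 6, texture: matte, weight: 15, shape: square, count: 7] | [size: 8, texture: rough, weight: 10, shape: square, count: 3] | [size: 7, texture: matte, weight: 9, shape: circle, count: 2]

Match, No match, No match, No match, No match

The simplest hypothesis consistent with all the labels is: weight ≤ 12 AND size ≤ 3.
[size: 1, texture: matte, weight: 3, shape: circle, count: 6]: weight = 3, size = 1 — satisfies this, so Match. [size: 7, texture: smooth, weight: 11, shape: square, count: 12]: weight = 11, size = 7 — does not satisfy this, so No match. [size: 6, texture: matte, weight: 15, shape: square, count: 7]: weight = 15, size = 6 — does not satisfy this, so No match. [size: 8, texture: rough, weight: 10, shape: square, count: 3]: weight = 10, size = 8 — does not satisfy this, so No match. [size: 7, texture: matte, weight: 9, shape: circle, count: 2]: weight = 9, size = 7 — does not satisfy this, so No match.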